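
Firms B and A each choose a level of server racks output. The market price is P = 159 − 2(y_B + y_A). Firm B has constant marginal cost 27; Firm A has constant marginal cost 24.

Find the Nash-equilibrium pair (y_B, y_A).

21.5, 23

Firm B's profit: π = y_B(159 − 2(y_B + y_A)) − 27y_B.
∂π/∂y_B = 132 − 4y_B − 2y_A = 0, so y_B = 33 − 0.5y_A.
By the same steps for A: y_A = 33.75 − 0.5y_B.
Plugging y_A into B's best response: y_B = 33 − 0.5(33.75 − 0.5y_B) ⇒ 0.75y_B = 16.125, so y_B = 21.5.
Then y_A = 33.75 − 0.5·21.5 = 23.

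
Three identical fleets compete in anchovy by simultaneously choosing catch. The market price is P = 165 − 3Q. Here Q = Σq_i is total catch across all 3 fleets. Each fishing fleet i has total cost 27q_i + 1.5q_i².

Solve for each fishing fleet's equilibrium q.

9.2

A representative fishing fleet's profit is π_i = q_i(165 − 3Q) − 27q_i − 1.5q_i², with Q = q_i + Σ_{j≠i} q_j.
First-order condition: 138 − 9q_i − 3Σ_{j≠i} q_j = 0.
Imposing symmetry (q_j = q for all j) turns Σ_{j≠i} q_j into 2q, so 138 = 15q and q = 9.2.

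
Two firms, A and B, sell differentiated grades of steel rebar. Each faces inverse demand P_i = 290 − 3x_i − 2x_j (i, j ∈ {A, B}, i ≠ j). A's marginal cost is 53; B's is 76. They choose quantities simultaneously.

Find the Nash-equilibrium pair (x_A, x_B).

Firm A's profit: π = x_A(290 − 3x_A − 2x_B) − 53x_A.
∂π/∂x_A = 237 − 6x_A − 2x_B = 0 ⇒ x_A = 39.5 − (1/3)x_B.
Similarly x_B = 107/3 − (1/3)x_A.
Plugging x_B into A's best response: x_A = 39.5 − (1/3)(107/3 − (1/3)x_A) ⇒ (8/9)x_A = 497/18, so x_A = 31.0625.
Then x_B = 107/3 − (1/3)·31.0625 = 25.3125.

31.0625, 25.3125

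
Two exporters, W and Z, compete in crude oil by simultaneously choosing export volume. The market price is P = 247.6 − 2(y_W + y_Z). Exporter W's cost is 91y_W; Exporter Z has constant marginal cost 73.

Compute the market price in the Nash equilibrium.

Exporter W's profit: π = y_W(247.6 − 2(y_W + y_Z)) − 91y_W.
∂π/∂y_W = 156.6 − 4y_W − 2y_Z = 0, so y_W = 39.15 − 0.5y_Z.
By the same steps for Z: y_Z = 43.65 − 0.5y_W.
Solving the two reaction functions simultaneously: (1 − (−0.5)(−0.5))y_W = 39.15 − 0.5·43.65, so 0.75y_W = 17.325 and y_W = 23.1.
Then y_Z = 43.65 − 0.5·23.1 = 32.1.
Equilibrium price: P = 247.6 − 2·55.2 = 137.2.

137.2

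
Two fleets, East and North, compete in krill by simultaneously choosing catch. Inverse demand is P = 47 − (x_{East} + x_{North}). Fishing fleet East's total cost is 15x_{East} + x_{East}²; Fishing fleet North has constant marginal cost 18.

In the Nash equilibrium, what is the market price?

Fishing fleet East's profit: π = x_{East}(47 − (x_{East} + x_{North})) − 15x_{East} − x_{East}².
∂π/∂x_{East} = 32 − 4x_{East} − x_{North} = 0, so x_{East} = 8 − 0.25x_{North}.
For North: ∂π/∂x_{North} = 29 − 2x_{North} − x_{East} = 0 ⇒ x_{North} = 14.5 − 0.5x_{East}.
Solving the two reaction functions simultaneously: (1 − (−0.25)(−0.5))x_{East} = 8 − 0.25·14.5, so 0.875x_{East} = 4.375 and x_{East} = 5.
Then x_{North} = 14.5 − 0.5·5 = 12.
Equilibrium price: P = 47 − 17 = 30.

30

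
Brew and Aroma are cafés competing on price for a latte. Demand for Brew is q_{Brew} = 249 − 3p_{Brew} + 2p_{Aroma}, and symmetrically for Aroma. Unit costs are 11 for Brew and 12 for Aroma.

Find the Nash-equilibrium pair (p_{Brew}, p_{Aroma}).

70.6875, 71.0625

Brew's profit: π = (p_{Brew} − 11)(249 − 3p_{Brew} + 2p_{Aroma}).
∂π/∂p_{Brew} = 282 − 6p_{Brew} + 2p_{Aroma} = 0 ⇒ p_{Brew} = 47 + (1/3)p_{Aroma}.
Similarly p_{Aroma} = 47.5 + (1/3)p_{Brew}.
Plugging p_{Aroma} into Brew's best response: p_{Brew} = 47 + (1/3)(47.5 + (1/3)p_{Brew}) ⇒ (8/9)p_{Brew} = 377/6, so p_{Brew} = 70.6875.
Then p_{Aroma} = 47.5 + (1/3)·70.6875 = 71.0625.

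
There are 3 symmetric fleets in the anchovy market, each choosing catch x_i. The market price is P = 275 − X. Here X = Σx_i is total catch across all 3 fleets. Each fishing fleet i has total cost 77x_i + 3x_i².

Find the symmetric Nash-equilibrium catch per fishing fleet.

A representative fishing fleet's profit is π_i = x_i(275 − X) − 77x_i − 3x_i², with X = x_i + Σ_{j≠i} x_j.
First-order condition: 198 − 8x_i − Σ_{j≠i} x_j = 0.
With identical fishing fleets, set every x_j = x: then 198 − 8x − 2x = 0, i.e. x = 198/10 = 19.8.

19.8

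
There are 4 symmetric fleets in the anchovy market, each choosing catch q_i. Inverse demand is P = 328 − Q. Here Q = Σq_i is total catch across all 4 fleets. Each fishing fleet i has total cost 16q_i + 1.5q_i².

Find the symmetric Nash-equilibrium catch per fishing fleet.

A representative fishing fleet's profit is π_i = q_i(328 − Q) − 16q_i − 1.5q_i², with Q = q_i + Σ_{j≠i} q_j.
First-order condition: 312 − 5q_i − Σ_{j≠i} q_j = 0.
In a symmetric equilibrium every fishing fleet chooses the same q, so Σ_{j≠i} q_j = 3q. The condition becomes 312 − 8q = 0, giving q = 312/8 = 39.

39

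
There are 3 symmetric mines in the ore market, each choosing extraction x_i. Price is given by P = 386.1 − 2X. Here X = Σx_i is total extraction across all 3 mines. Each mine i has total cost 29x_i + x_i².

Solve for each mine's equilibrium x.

A representative mine's profit is π_i = x_i(386.1 − 2X) − 29x_i − x_i², with X = x_i + Σ_{j≠i} x_j.
First-order condition: 357.1 − 6x_i − 2Σ_{j≠i} x_j = 0.
In a symmetric equilibrium every mine chooses the same x, so Σ_{j≠i} x_j = 2x. The condition becomes 357.1 − 10x = 0, giving x = 357.1/10 = 35.71.

35.71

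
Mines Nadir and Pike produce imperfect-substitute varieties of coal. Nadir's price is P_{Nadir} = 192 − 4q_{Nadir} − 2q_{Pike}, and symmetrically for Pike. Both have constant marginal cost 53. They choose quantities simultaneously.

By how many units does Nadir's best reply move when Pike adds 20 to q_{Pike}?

-5

Mine Nadir's profit: π = q_{Nadir}(192 − 4q_{Nadir} − 2q_{Pike}) − 53q_{Nadir}.
∂π/∂q_{Nadir} = 139 − 8q_{Nadir} − 2q_{Pike} = 0 ⇒ q_{Nadir} = 17.375 − 0.25q_{Pike}.
The reaction-function slope is −0.25, so a 20-unit rise in q_{Pike} moves q_{Nadir} by −0.25 × 20 = −5. Nadir's best response falls — the actions are strategic substitutes.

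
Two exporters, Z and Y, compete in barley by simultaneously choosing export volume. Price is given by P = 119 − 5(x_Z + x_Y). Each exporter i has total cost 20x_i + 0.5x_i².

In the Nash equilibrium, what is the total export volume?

12.375

Exporter Z's profit: π = x_Z(119 − 5(x_Z + x_Y)) − 20x_Z − 0.5x_Z².
∂π/∂x_Z = 99 − 11x_Z − 5x_Y = 0, so x_Z = 9 − (5/11)x_Y.
The game is symmetric, so in equilibrium x_Y = x_Z: the reaction function gives (16/11)x_Z = 9, hence x_Z = 6.1875.
Total export volume: 6.1875 + 6.1875 = 12.375.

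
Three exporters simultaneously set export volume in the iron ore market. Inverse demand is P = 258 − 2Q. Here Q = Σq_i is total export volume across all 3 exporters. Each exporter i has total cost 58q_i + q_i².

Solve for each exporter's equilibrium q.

A representative exporter's profit is π_i = q_i(258 − 2Q) − 58q_i − q_i², with Q = q_i + Σ_{j≠i} q_j.
First-order condition: 200 − 6q_i − 2Σ_{j≠i} q_j = 0.
With identical exporters, set every q_j = q: then 200 − 6q − 4q = 0, i.e. q = 200/10 = 20.

20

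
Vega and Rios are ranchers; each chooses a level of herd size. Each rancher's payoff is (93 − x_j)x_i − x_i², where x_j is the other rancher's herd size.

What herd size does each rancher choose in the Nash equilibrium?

Vega's payoff is (93 − x_R)x_V − x_V².
∂π/∂x_V = 93 − x_R − 2x_V = 0, so x_V = 46.5 − 0.5x_R.
The game is symmetric, so in equilibrium x_R = x_V: the reaction function gives 1.5x_V = 46.5, hence x_V = 31.

31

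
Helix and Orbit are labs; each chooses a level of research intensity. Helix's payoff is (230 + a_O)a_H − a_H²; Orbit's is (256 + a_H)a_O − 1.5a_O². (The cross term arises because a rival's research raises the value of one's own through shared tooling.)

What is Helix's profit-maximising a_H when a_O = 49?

139.5

Expanding Helix's payoff: 230a_H + a_Oa_H − a_H².
∂π/∂a_H = 230 + a_O − 2a_H = 0, so a_H = 115 + 0.5a_O.
At a_O = 49: a_H = 115 + 0.5·49 = 139.5.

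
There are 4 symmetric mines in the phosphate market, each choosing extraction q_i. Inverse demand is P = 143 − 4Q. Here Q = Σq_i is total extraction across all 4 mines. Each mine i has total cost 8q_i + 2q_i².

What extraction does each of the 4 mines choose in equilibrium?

5.625

A representative mine's profit is π_i = q_i(143 − 4Q) − 8q_i − 2q_i², with Q = q_i + Σ_{j≠i} q_j.
First-order condition: 135 − 12q_i − 4Σ_{j≠i} q_j = 0.
Imposing symmetry (q_j = q for all j) turns Σ_{j≠i} q_j into 3q, so 135 = 24q and q = 5.625.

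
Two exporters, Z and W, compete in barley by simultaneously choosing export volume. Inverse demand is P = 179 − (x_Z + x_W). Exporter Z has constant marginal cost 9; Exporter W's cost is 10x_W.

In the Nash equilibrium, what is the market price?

66

Exporter Z's profit: π = x_Z(179 − (x_Z + x_W)) − 9x_Z.
∂π/∂x_Z = 170 − 2x_Z − x_W = 0, so x_Z = 85 − 0.5x_W.
By the same steps for W: x_W = 84.5 − 0.5x_Z.
Substituting the second reaction function into the first: x_Z = 85 − 0.5(84.5 − 0.5x_Z), which gives 0.75x_Z = 42.75 ⇒ x_Z = 57.
Then x_W = 84.5 − 0.5·57 = 56.
Equilibrium price: P = 179 − 113 = 66.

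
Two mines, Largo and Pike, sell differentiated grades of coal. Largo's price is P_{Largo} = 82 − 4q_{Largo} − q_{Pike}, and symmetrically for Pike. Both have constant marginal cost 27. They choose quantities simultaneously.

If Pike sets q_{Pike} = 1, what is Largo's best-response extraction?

6.75

Mine Largo's profit: π = q_{Largo}(82 − 4q_{Largo} − q_{Pike}) − 27q_{Largo}.
∂π/∂q_{Largo} = 55 − 8q_{Largo} − q_{Pike} = 0 ⇒ q_{Largo} = 6.875 − 0.125q_{Pike}.
At q_{Pike} = 1: q_{Largo} = 6.875 − 0.125·1 = 6.75.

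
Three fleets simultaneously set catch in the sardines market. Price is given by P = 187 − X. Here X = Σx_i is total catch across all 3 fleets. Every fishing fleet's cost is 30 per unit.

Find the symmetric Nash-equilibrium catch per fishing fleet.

39.25

A representative fishing fleet's profit is π_i = x_i(187 − X) − 30x_i, with X = x_i + Σ_{j≠i} x_j.
First-order condition: 157 − 2x_i − Σ_{j≠i} x_j = 0.
With identical fishing fleets, set every x_j = x: then 157 − 2x − 2x = 0, i.e. x = 157/4 = 39.25.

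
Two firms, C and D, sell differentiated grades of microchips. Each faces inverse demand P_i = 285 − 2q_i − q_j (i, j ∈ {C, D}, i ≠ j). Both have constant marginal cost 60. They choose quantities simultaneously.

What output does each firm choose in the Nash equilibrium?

Firm C's profit: π = q_C(285 − 2q_C − q_D) − 60q_C.
∂π/∂q_C = 225 − 4q_C − q_D = 0 ⇒ q_C = 56.25 − 0.25q_D.
Setting q_C = q_D in the reaction function: q_C = 56.25 − 0.25q_C, so q_C = 56.25 / 1.25 = 45.

45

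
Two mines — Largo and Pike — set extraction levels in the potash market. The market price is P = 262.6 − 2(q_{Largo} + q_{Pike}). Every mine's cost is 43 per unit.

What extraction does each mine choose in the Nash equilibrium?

Mine Largo's profit: π = q_{Largo}(262.6 − 2(q_{Largo} + q_{Pike})) − 43q_{Largo}.
∂π/∂q_{Largo} = 219.6 − 4q_{Largo} − 2q_{Pike} = 0, so q_{Largo} = 54.9 − 0.5q_{Pike}.
The game is symmetric, so in equilibrium q_{Pike} = q_{Largo}: the reaction function gives 1.5q_{Largo} = 54.9, hence q_{Largo} = 36.6.

36.6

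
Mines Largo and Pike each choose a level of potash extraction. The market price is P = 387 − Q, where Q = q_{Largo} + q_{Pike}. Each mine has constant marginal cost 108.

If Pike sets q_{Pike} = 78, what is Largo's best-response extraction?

100.5

Mine Largo's profit: π = q_{Largo}(387 − (q_{Largo} + q_{Pike})) − 108q_{Largo}.
∂π/∂q_{Largo} = 279 − 2q_{Largo} − q_{Pike} = 0, so q_{Largo} = 139.5 − 0.5q_{Pike}.
At q_{Pike} = 78: q_{Largo} = 139.5 − 0.5·78 = 100.5.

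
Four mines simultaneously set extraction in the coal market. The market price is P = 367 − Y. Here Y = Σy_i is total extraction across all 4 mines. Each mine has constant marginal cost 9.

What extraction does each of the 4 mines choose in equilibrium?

71.6

A representative mine's profit is π_i = y_i(367 − Y) − 9y_i, with Y = y_i + Σ_{j≠i} y_j.
First-order condition: 358 − 2y_i − Σ_{j≠i} y_j = 0.
Imposing symmetry (y_j = y for all j) turns Σ_{j≠i} y_j into 3y, so 358 = 5y and y = 71.6.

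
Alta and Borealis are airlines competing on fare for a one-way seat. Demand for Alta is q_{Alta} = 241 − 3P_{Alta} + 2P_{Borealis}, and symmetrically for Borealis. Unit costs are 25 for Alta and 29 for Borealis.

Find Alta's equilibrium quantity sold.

Alta's profit: π = (P_{Alta} − 25)(241 − 3P_{Alta} + 2P_{Borealis}).
∂π/∂P_{Alta} = 316 − 6P_{Alta} + 2P_{Borealis} = 0 ⇒ P_{Alta} = 158/3 + (1/3)P_{Borealis}.
Similarly P_{Borealis} = 164/3 + (1/3)P_{Alta}.
Plugging P_{Borealis} into Alta's best response: P_{Alta} = 158/3 + (1/3)(164/3 + (1/3)P_{Alta}) ⇒ (8/9)P_{Alta} = 638/9, so P_{Alta} = 79.75.
Then P_{Borealis} = 164/3 + (1/3)·79.75 = 81.25.
q_{Alta} = 241 − 3·79.75 + 2·81.25 = 164.25.

164.25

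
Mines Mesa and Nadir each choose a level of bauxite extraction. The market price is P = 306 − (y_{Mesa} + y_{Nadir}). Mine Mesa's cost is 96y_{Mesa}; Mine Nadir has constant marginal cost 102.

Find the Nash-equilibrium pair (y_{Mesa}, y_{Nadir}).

72, 66

Mine Mesa's profit: π = y_{Mesa}(306 − (y_{Mesa} + y_{Nadir})) − 96y_{Mesa}.
∂π/∂y_{Mesa} = 210 − 2y_{Mesa} − y_{Nadir} = 0, so y_{Mesa} = 105 − 0.5y_{Nadir}.
By the same steps for Nadir: y_{Nadir} = 102 − 0.5y_{Mesa}.
Substituting the second reaction function into the first: y_{Mesa} = 105 − 0.5(102 − 0.5y_{Mesa}), which gives 0.75y_{Mesa} = 54 ⇒ y_{Mesa} = 72.
Then y_{Nadir} = 102 − 0.5·72 = 66.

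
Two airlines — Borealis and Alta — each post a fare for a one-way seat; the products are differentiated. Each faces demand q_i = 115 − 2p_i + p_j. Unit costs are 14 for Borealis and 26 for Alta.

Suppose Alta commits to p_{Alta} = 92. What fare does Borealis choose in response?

58.75

Borealis's profit: π = (p_{Borealis} − 14)(115 − 2p_{Borealis} + p_{Alta}).
∂π/∂p_{Borealis} = 143 − 4p_{Borealis} + p_{Alta} = 0 ⇒ p_{Borealis} = 35.75 + 0.25p_{Alta}.
At p_{Alta} = 92: p_{Borealis} = 35.75 + 0.25·92 = 58.75.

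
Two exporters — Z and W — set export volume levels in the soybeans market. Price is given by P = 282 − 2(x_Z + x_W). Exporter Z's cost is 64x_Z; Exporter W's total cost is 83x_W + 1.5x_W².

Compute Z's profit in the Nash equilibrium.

Exporter Z's profit: π = x_Z(282 − 2(x_Z + x_W)) − 64x_Z.
∂π/∂x_Z = 218 − 4x_Z − 2x_W = 0, so x_Z = 54.5 − 0.5x_W.
For W: ∂π/∂x_W = 199 − 7x_W − 2x_Z = 0 ⇒ x_W = 199/7 − (2/7)x_Z.
Plugging x_W into Z's best response: x_Z = 54.5 − 0.5(199/7 − (2/7)x_Z) ⇒ (6/7)x_Z = 282/7, so x_Z = 47.
Then x_W = 199/7 − (2/7)·47 = 15.
Price P = 282 − 2·62 = 158.
Z's profit: (158 − 64)·47 = 4418.

4418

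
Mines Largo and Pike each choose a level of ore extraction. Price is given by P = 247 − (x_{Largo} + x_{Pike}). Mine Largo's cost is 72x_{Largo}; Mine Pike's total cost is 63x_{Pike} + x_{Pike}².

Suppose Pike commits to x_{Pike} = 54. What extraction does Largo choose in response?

Mine Largo's profit: π = x_{Largo}(247 − (x_{Largo} + x_{Pike})) − 72x_{Largo}.
∂π/∂x_{Largo} = 175 − 2x_{Largo} − x_{Pike} = 0, so x_{Largo} = 87.5 − 0.5x_{Pike}.
At x_{Pike} = 54: x_{Largo} = 87.5 − 0.5·54 = 60.5.

60.5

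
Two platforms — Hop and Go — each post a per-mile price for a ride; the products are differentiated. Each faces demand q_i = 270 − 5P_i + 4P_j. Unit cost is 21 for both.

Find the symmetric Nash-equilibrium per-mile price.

Hop's profit: π = (P_{Hop} − 21)(270 − 5P_{Hop} + 4P_{Go}).
∂π/∂P_{Hop} = 375 − 10P_{Hop} + 4P_{Go} = 0 ⇒ P_{Hop} = 37.5 + 0.4P_{Go}.
The game is symmetric, so in equilibrium P_{Go} = P_{Hop}: the reaction function gives 0.6P_{Hop} = 37.5, hence P_{Hop} = 62.5.

62.5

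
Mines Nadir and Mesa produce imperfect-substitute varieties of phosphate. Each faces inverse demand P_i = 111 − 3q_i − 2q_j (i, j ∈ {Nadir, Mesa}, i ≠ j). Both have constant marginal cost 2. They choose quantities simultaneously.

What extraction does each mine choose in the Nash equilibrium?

Mine Nadir's profit: π = q_{Nadir}(111 − 3q_{Nadir} − 2q_{Mesa}) − 2q_{Nadir}.
∂π/∂q_{Nadir} = 109 − 6q_{Nadir} − 2q_{Mesa} = 0 ⇒ q_{Nadir} = 109/6 − (1/3)q_{Mesa}.
By symmetry q_{Mesa} = q_{Nadir}; substituting into the reaction function, (4/3)q_{Nadir} = 109/6 and q_{Nadir} = 13.625.

13.625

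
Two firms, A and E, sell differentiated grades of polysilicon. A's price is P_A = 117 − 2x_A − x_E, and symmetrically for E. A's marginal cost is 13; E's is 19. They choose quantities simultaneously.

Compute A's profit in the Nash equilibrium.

Firm A's profit: π = x_A(117 − 2x_A − x_E) − 13x_A.
∂π/∂x_A = 104 − 4x_A − x_E = 0 ⇒ x_A = 26 − 0.25x_E.
Similarly x_E = 24.5 − 0.25x_A.
Solving the two reaction functions simultaneously: (1 − (−0.25)(−0.25))x_A = 26 − 0.25·24.5, so 0.9375x_A = 19.875 and x_A = 21.2.
Then x_E = 24.5 − 0.25·21.2 = 19.2.
P_A = 117 − 2·21.2 − 19.2 = 55.4.
Profit = (55.4 − 13)·21.2 = 898.88.

898.88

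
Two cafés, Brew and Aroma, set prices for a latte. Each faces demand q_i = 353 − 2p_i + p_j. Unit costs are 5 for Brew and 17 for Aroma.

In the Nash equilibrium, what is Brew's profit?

27659.52

Brew's profit: π = (p_{Brew} − 5)(353 − 2p_{Brew} + p_{Aroma}).
∂π/∂p_{Brew} = 363 − 4p_{Brew} + p_{Aroma} = 0 ⇒ p_{Brew} = 90.75 + 0.25p_{Aroma}.
Similarly p_{Aroma} = 96.75 + 0.25p_{Brew}.
Substituting the second reaction function into the first: p_{Brew} = 90.75 + 0.25(96.75 + 0.25p_{Brew}), which gives 0.9375p_{Brew} = 114.9375 ⇒ p_{Brew} = 122.6.
Then p_{Aroma} = 96.75 + 0.25·122.6 = 127.4.
q_{Brew} = 353 − 2·122.6 + 127.4 = 235.2.
Profit = (122.6 − 5)·235.2 = 27659.52.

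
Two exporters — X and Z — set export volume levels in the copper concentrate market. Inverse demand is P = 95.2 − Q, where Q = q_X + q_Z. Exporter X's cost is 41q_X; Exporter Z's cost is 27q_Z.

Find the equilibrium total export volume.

40.8

Exporter X's profit: π = q_X(95.2 − (q_X + q_Z)) − 41q_X.
∂π/∂q_X = 54.2 − 2q_X − q_Z = 0, so q_X = 27.1 − 0.5q_Z.
By the same steps for Z: q_Z = 34.1 − 0.5q_X.
Plugging q_Z into X's best response: q_X = 27.1 − 0.5(34.1 − 0.5q_X) ⇒ 0.75q_X = 10.05, so q_X = 13.4.
Then q_Z = 34.1 − 0.5·13.4 = 27.4.
Total export volume: 13.4 + 27.4 = 40.8.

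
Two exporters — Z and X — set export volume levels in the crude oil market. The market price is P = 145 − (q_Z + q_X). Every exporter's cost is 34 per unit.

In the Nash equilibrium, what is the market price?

Exporter Z's profit: π = q_Z(145 − (q_Z + q_X)) − 34q_Z.
∂π/∂q_Z = 111 − 2q_Z − q_X = 0, so q_Z = 55.5 − 0.5q_X.
Setting q_Z = q_X in the reaction function: q_Z = 55.5 − 0.5q_Z, so q_Z = 55.5 / 1.5 = 37.
Equilibrium price: P = 145 − 74 = 71.

71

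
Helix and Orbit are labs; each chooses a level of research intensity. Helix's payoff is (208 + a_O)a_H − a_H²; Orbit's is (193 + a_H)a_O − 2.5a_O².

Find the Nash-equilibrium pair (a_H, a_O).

137, 66

Expanding Helix's payoff: 208a_H + a_Oa_H − a_H².
∂π/∂a_H = 208 + a_O − 2a_H = 0, so a_H = 104 + 0.5a_O.
Likewise for Orbit: a_O = 38.6 + 0.2a_H.
Solving the two reaction functions simultaneously: (1 − (0.5)(0.2))a_H = 104 + 0.5·38.6, so 0.9a_H = 123.3 and a_H = 137.
Then a_O = 38.6 + 0.2·137 = 66.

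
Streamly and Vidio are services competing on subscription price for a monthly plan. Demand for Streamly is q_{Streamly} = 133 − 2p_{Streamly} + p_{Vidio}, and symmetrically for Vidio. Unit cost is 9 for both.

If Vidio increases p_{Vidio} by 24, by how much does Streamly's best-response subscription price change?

6

Streamly's profit: π = (p_{Streamly} − 9)(133 − 2p_{Streamly} + p_{Vidio}).
∂π/∂p_{Streamly} = 151 − 4p_{Streamly} + p_{Vidio} = 0 ⇒ p_{Streamly} = 37.75 + 0.25p_{Vidio}.
The reaction-function slope is 0.25, so a 24-unit rise in p_{Vidio} moves p_{Streamly} by 0.25 × 24 = 6. Streamly's best response rises — the actions are strategic complements.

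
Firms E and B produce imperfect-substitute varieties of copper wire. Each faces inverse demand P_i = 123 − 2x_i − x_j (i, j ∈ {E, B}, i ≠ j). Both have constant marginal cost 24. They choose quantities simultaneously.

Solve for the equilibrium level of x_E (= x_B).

19.8

Firm E's profit: π = x_E(123 − 2x_E − x_B) − 24x_E.
∂π/∂x_E = 99 − 4x_E − x_B = 0 ⇒ x_E = 24.75 − 0.25x_B.
By symmetry x_B = x_E; substituting into the reaction function, 1.25x_E = 24.75 and x_E = 19.8.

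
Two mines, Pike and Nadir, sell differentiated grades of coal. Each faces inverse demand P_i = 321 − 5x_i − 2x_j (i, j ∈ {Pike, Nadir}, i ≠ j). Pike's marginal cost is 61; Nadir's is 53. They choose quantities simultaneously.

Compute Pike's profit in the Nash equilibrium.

2311.25

Mine Pike's profit: π = x_{Pike}(321 − 5x_{Pike} − 2x_{Nadir}) − 61x_{Pike}.
∂π/∂x_{Pike} = 260 − 10x_{Pike} − 2x_{Nadir} = 0 ⇒ x_{Pike} = 26 − 0.2x_{Nadir}.
Similarly x_{Nadir} = 26.8 − 0.2x_{Pike}.
Plugging x_{Nadir} into Pike's best response: x_{Pike} = 26 − 0.2(26.8 − 0.2x_{Pike}) ⇒ 0.96x_{Pike} = 20.64, so x_{Pike} = 21.5.
Then x_{Nadir} = 26.8 − 0.2·21.5 = 22.5.
P_{Pike} = 321 − 5·21.5 − 2·22.5 = 168.5.
Profit = (168.5 − 61)·21.5 = 2311.25.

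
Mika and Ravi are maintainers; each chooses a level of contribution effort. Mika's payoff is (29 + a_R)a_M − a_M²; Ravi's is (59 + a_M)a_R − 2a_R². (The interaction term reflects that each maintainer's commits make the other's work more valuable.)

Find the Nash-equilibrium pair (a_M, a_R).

25, 21

Expanding Mika's payoff: 29a_M + a_Ra_M − a_M².
∂π/∂a_M = 29 + a_R − 2a_M = 0, so a_M = 14.5 + 0.5a_R.
Likewise for Ravi: a_R = 14.75 + 0.25a_M.
Substituting the second reaction function into the first: a_M = 14.5 + 0.5(14.75 + 0.25a_M), which gives 0.875a_M = 21.875 ⇒ a_M = 25.
Then a_R = 14.75 + 0.25·25 = 21.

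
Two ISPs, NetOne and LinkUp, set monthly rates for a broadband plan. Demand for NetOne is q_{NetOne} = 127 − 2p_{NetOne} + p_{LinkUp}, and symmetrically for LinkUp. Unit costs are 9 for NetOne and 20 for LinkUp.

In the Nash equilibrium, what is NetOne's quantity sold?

NetOne's profit: π = (p_{NetOne} − 9)(127 − 2p_{NetOne} + p_{LinkUp}).
∂π/∂p_{NetOne} = 145 − 4p_{NetOne} + p_{LinkUp} = 0 ⇒ p_{NetOne} = 36.25 + 0.25p_{LinkUp}.
Similarly p_{LinkUp} = 41.75 + 0.25p_{NetOne}.
Solving the two reaction functions simultaneously: (1 − (0.25)(0.25))p_{NetOne} = 36.25 + 0.25·41.75, so 0.9375p_{NetOne} = 46.6875 and p_{NetOne} = 49.8.
Then p_{LinkUp} = 41.75 + 0.25·49.8 = 54.2.
q_{NetOne} = 127 − 2·49.8 + 54.2 = 81.6.

81.6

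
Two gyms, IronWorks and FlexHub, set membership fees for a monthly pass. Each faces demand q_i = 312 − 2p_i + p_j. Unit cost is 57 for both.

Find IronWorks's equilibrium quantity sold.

170

IronWorks's profit: π = (p_{IronWorks} − 57)(312 − 2p_{IronWorks} + p_{FlexHub}).
∂π/∂p_{IronWorks} = 426 − 4p_{IronWorks} + p_{FlexHub} = 0 ⇒ p_{IronWorks} = 106.5 + 0.25p_{FlexHub}.
By symmetry p_{FlexHub} = p_{IronWorks}; substituting into the reaction function, 0.75p_{IronWorks} = 106.5 and p_{IronWorks} = 142.
q_{IronWorks} = 312 − 2·142 + 142 = 170.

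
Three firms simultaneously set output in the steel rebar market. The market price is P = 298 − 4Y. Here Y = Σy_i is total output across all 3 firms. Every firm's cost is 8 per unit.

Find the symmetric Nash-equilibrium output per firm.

A representative firm's profit is π_i = y_i(298 − 4Y) − 8y_i, with Y = y_i + Σ_{j≠i} y_j.
First-order condition: 290 − 8y_i − 4Σ_{j≠i} y_j = 0.
In a symmetric equilibrium every firm chooses the same y, so Σ_{j≠i} y_j = 2y. The condition becomes 290 − 16y = 0, giving y = 290/16 = 18.125.

18.125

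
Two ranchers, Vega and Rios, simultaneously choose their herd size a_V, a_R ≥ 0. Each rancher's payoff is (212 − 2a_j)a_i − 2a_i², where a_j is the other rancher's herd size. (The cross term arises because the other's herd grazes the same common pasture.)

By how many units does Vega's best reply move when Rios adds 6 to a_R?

-3

Vega's payoff is (212 − 2a_R)a_V − 2a_V².
∂π/∂a_V = 212 − 2a_R − 4a_V = 0, so a_V = 53 − 0.5a_R.
The reaction-function slope is −0.5, so a 6-unit rise in a_R moves a_V by −0.5 × 6 = −3. Vega's best response falls — the actions are strategic substitutes.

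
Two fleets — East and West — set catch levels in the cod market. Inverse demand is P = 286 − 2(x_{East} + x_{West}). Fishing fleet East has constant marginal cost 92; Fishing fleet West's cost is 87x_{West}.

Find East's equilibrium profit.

Fishing fleet East's profit: π = x_{East}(286 − 2(x_{East} + x_{West})) − 92x_{East}.
∂π/∂x_{East} = 194 − 4x_{East} − 2x_{West} = 0, so x_{East} = 48.5 − 0.5x_{West}.
By the same steps for West: x_{West} = 49.75 − 0.5x_{East}.
Plugging x_{West} into East's best response: x_{East} = 48.5 − 0.5(49.75 − 0.5x_{East}) ⇒ 0.75x_{East} = 23.625, so x_{East} = 31.5.
Then x_{West} = 49.75 − 0.5·31.5 = 34.
Price P = 286 − 2·65.5 = 155.
East's profit: (155 − 92)·31.5 = 1984.5.

1984.5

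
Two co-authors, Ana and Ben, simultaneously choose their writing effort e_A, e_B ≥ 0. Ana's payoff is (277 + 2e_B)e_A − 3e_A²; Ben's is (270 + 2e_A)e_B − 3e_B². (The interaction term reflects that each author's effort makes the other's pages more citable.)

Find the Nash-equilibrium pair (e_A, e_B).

Expanding Ana's payoff: 277e_A + 2e_Be_A − 3e_A².
∂π/∂e_A = 277 + 2e_B − 6e_A = 0, so e_A = 277/6 + (1/3)e_B.
Likewise for Ben: e_B = 45 + (1/3)e_A.
Substituting the second reaction function into the first: e_A = 277/6 + (1/3)(45 + (1/3)e_A), which gives (8/9)e_A = 367/6 ⇒ e_A = 68.8125.
Then e_B = 45 + (1/3)·68.8125 = 67.9375.

68.8125, 67.9375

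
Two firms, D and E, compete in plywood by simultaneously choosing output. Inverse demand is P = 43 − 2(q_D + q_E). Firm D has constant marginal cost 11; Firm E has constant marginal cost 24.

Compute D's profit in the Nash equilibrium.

112.5

Firm D's profit: π = q_D(43 − 2(q_D + q_E)) − 11q_D.
∂π/∂q_D = 32 − 4q_D − 2q_E = 0, so q_D = 8 − 0.5q_E.
By the same steps for E: q_E = 4.75 − 0.5q_D.
Plugging q_E into D's best response: q_D = 8 − 0.5(4.75 − 0.5q_D) ⇒ 0.75q_D = 5.625, so q_D = 7.5.
Then q_E = 4.75 − 0.5·7.5 = 1.
Price P = 43 − 2·8.5 = 26.
D's profit: (26 − 11)·7.5 = 112.5.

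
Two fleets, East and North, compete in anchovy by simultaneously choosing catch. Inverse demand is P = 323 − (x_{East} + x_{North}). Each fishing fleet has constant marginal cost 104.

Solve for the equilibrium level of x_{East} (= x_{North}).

73

Fishing fleet East's profit: π = x_{East}(323 − (x_{East} + x_{North})) − 104x_{East}.
∂π/∂x_{East} = 219 − 2x_{East} − x_{North} = 0, so x_{East} = 109.5 − 0.5x_{North}.
The game is symmetric, so in equilibrium x_{North} = x_{East}: the reaction function gives 1.5x_{East} = 109.5, hence x_{East} = 73.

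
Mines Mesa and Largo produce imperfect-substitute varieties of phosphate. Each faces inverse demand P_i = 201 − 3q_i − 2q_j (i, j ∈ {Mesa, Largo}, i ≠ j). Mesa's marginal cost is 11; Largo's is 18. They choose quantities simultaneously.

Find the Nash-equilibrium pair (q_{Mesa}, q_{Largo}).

Mine Mesa's profit: π = q_{Mesa}(201 − 3q_{Mesa} − 2q_{Largo}) − 11q_{Mesa}.
∂π/∂q_{Mesa} = 190 − 6q_{Mesa} − 2q_{Largo} = 0 ⇒ q_{Mesa} = 95/3 − (1/3)q_{Largo}.
Similarly q_{Largo} = 30.5 − (1/3)q_{Mesa}.
Solving the two reaction functions simultaneously: (1 − (−1/3)(−1/3))q_{Mesa} = 95/3 − (1/3)·30.5, so (8/9)q_{Mesa} = 21.5 and q_{Mesa} = 24.1875.
Then q_{Largo} = 30.5 − (1/3)·24.1875 = 22.4375.

24.1875, 22.4375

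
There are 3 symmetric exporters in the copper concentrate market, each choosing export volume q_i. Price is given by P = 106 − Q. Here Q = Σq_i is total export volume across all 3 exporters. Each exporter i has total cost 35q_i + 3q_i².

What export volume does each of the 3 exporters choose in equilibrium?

7.1

A representative exporter's profit is π_i = q_i(106 − Q) − 35q_i − 3q_i², with Q = q_i + Σ_{j≠i} q_j.
First-order condition: 71 − 8q_i − Σ_{j≠i} q_j = 0.
Imposing symmetry (q_j = q for all j) turns Σ_{j≠i} q_j into 2q, so 71 = 10q and q = 7.1.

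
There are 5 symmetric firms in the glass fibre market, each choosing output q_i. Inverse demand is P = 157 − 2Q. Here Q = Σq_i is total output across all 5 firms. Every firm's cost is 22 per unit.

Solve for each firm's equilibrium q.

A representative firm's profit is π_i = q_i(157 − 2Q) − 22q_i, with Q = q_i + Σ_{j≠i} q_j.
First-order condition: 135 − 4q_i − 2Σ_{j≠i} q_j = 0.
In a symmetric equilibrium every firm chooses the same q, so Σ_{j≠i} q_j = 4q. The condition becomes 135 − 12q = 0, giving q = 135/12 = 11.25.

11.25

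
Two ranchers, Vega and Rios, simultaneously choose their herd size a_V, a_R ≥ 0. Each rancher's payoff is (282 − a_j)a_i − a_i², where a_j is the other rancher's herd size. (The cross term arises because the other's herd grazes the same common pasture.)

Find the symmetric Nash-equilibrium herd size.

94

Vega's payoff is (282 − a_R)a_V − a_V².
∂π/∂a_V = 282 − a_R − 2a_V = 0, so a_V = 141 − 0.5a_R.
By symmetry a_R = a_V; substituting into the reaction function, 1.5a_V = 141 and a_V = 94.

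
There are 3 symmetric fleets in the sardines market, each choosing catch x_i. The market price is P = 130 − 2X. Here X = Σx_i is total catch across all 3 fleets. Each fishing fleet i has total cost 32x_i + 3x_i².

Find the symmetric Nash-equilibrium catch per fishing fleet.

7

A representative fishing fleet's profit is π_i = x_i(130 − 2X) − 32x_i − 3x_i², with X = x_i + Σ_{j≠i} x_j.
First-order condition: 98 − 10x_i − 2Σ_{j≠i} x_j = 0.
Imposing symmetry (x_j = x for all j) turns Σ_{j≠i} x_j into 2x, so 98 = 14x and x = 7.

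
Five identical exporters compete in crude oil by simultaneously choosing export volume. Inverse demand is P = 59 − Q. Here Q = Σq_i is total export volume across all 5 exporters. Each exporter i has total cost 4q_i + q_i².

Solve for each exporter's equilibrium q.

A representative exporter's profit is π_i = q_i(59 − Q) − 4q_i − q_i², with Q = q_i + Σ_{j≠i} q_j.
First-order condition: 55 − 4q_i − Σ_{j≠i} q_j = 0.
In a symmetric equilibrium every exporter chooses the same q, so Σ_{j≠i} q_j = 4q. The condition becomes 55 − 8q = 0, giving q = 55/8 = 6.875.

6.875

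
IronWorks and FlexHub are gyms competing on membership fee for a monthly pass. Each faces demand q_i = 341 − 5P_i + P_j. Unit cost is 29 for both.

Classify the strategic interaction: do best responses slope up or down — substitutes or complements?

IronWorks's profit: π = (P_{IronWorks} − 29)(341 − 5P_{IronWorks} + P_{FlexHub}).
∂π/∂P_{IronWorks} = 486 − 10P_{IronWorks} + P_{FlexHub} = 0 ⇒ P_{IronWorks} = 48.6 + 0.1P_{FlexHub}.
The best-response slope dP_{IronWorks}/dP_{FlexHub} = 0.1 > 0: the reaction function is upward-sloping, so the choices are strategic complements.

strategic complements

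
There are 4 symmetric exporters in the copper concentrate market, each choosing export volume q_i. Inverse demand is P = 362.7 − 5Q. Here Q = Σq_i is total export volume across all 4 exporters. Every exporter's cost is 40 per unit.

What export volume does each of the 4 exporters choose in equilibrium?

12.908

A representative exporter's profit is π_i = q_i(362.7 − 5Q) − 40q_i, with Q = q_i + Σ_{j≠i} q_j.
First-order condition: 322.7 − 10q_i − 5Σ_{j≠i} q_j = 0.
With identical exporters, set every q_j = q: then 322.7 − 10q − 15q = 0, i.e. q = 322.7/25 = 12.908.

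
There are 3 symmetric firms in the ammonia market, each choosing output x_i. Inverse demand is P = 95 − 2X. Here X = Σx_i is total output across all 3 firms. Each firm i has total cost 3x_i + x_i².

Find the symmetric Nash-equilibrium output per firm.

A representative firm's profit is π_i = x_i(95 − 2X) − 3x_i − x_i², with X = x_i + Σ_{j≠i} x_j.
First-order condition: 92 − 6x_i − 2Σ_{j≠i} x_j = 0.
Imposing symmetry (x_j = x for all j) turns Σ_{j≠i} x_j into 2x, so 92 = 10x and x = 9.2.

9.2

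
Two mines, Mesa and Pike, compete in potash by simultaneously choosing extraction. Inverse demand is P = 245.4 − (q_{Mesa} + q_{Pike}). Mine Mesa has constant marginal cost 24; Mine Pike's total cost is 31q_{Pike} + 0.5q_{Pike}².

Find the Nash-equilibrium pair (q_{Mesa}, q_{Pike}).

89.96, 41.48

Mine Mesa's profit: π = q_{Mesa}(245.4 − (q_{Mesa} + q_{Pike})) − 24q_{Mesa}.
∂π/∂q_{Mesa} = 221.4 − 2q_{Mesa} − q_{Pike} = 0, so q_{Mesa} = 110.7 − 0.5q_{Pike}.
For Pike: ∂π/∂q_{Pike} = 214.4 − 3q_{Pike} − q_{Mesa} = 0 ⇒ q_{Pike} = 1072/15 − (1/3)q_{Mesa}.
Plugging q_{Pike} into Mesa's best response: q_{Mesa} = 110.7 − 0.5(1072/15 − (1/3)q_{Mesa}) ⇒ (5/6)q_{Mesa} = 2249/30, so q_{Mesa} = 89.96.
Then q_{Pike} = 1072/15 − (1/3)·89.96 = 41.48.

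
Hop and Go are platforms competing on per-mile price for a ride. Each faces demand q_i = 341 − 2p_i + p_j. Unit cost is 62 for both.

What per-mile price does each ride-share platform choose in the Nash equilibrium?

155

Hop's profit: π = (p_{Hop} − 62)(341 − 2p_{Hop} + p_{Go}).
∂π/∂p_{Hop} = 465 − 4p_{Hop} + p_{Go} = 0 ⇒ p_{Hop} = 116.25 + 0.25p_{Go}.
The game is symmetric, so in equilibrium p_{Go} = p_{Hop}: the reaction function gives 0.75p_{Hop} = 116.25, hence p_{Hop} = 155.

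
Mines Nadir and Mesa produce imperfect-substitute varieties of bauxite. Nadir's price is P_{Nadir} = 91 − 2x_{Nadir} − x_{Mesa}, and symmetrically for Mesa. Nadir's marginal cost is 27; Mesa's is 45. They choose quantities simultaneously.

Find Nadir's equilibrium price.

Mine Nadir's profit: π = x_{Nadir}(91 − 2x_{Nadir} − x_{Mesa}) − 27x_{Nadir}.
∂π/∂x_{Nadir} = 64 − 4x_{Nadir} − x_{Mesa} = 0 ⇒ x_{Nadir} = 16 − 0.25x_{Mesa}.
Similarly x_{Mesa} = 11.5 − 0.25x_{Nadir}.
Substituting the second reaction function into the first: x_{Nadir} = 16 − 0.25(11.5 − 0.25x_{Nadir}), which gives 0.9375x_{Nadir} = 13.125 ⇒ x_{Nadir} = 14.
Then x_{Mesa} = 11.5 − 0.25·14 = 8.
P_{Nadir} = 91 − 2·14 − 8 = 55.

55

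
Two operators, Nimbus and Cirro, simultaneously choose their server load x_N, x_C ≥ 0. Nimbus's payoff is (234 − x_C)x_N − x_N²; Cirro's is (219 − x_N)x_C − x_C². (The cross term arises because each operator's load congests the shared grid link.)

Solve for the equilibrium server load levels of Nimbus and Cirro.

Expanding Nimbus's payoff: 234x_N − x_Cx_N − x_N².
∂π/∂x_N = 234 − x_C − 2x_N = 0, so x_N = 117 − 0.5x_C.
Likewise for Cirro: x_C = 109.5 − 0.5x_N.
Plugging x_C into Nimbus's best response: x_N = 117 − 0.5(109.5 − 0.5x_N) ⇒ 0.75x_N = 62.25, so x_N = 83.
Then x_C = 109.5 − 0.5·83 = 68.

83, 68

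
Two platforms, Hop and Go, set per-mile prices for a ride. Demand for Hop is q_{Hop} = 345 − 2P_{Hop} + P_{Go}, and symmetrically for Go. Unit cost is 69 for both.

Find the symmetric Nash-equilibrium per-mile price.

161

Hop's profit: π = (P_{Hop} − 69)(345 − 2P_{Hop} + P_{Go}).
∂π/∂P_{Hop} = 483 − 4P_{Hop} + P_{Go} = 0 ⇒ P_{Hop} = 120.75 + 0.25P_{Go}.
Setting P_{Hop} = P_{Go} in the reaction function: P_{Hop} = 120.75 + 0.25P_{Hop}, so P_{Hop} = 120.75 / 0.75 = 161.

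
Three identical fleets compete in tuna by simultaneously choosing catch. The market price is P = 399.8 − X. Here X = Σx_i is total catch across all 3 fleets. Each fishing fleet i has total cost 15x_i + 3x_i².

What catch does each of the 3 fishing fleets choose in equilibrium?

38.48

A representative fishing fleet's profit is π_i = x_i(399.8 − X) − 15x_i − 3x_i², with X = x_i + Σ_{j≠i} x_j.
First-order condition: 384.8 − 8x_i − Σ_{j≠i} x_j = 0.
In a symmetric equilibrium every fishing fleet chooses the same x, so Σ_{j≠i} x_j = 2x. The condition becomes 384.8 − 10x = 0, giving x = 384.8/10 = 38.48.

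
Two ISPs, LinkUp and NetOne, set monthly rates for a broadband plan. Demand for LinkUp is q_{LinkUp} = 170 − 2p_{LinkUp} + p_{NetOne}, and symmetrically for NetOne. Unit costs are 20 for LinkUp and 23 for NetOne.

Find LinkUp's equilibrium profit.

LinkUp's profit: π = (p_{LinkUp} − 20)(170 − 2p_{LinkUp} + p_{NetOne}).
∂π/∂p_{LinkUp} = 210 − 4p_{LinkUp} + p_{NetOne} = 0 ⇒ p_{LinkUp} = 52.5 + 0.25p_{NetOne}.
Similarly p_{NetOne} = 54 + 0.25p_{LinkUp}.
Substituting the second reaction function into the first: p_{LinkUp} = 52.5 + 0.25(54 + 0.25p_{LinkUp}), which gives 0.9375p_{LinkUp} = 66 ⇒ p_{LinkUp} = 70.4.
Then p_{NetOne} = 54 + 0.25·70.4 = 71.6.
q_{LinkUp} = 170 − 2·70.4 + 71.6 = 100.8.
Profit = (70.4 − 20)·100.8 = 5080.32.

5080.32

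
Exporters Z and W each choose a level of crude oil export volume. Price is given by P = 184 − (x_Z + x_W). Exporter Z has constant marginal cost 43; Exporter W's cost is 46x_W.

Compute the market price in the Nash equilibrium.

91

Exporter Z's profit: π = x_Z(184 − (x_Z + x_W)) − 43x_Z.
∂π/∂x_Z = 141 − 2x_Z − x_W = 0, so x_Z = 70.5 − 0.5x_W.
By the same steps for W: x_W = 69 − 0.5x_Z.
Substituting the second reaction function into the first: x_Z = 70.5 − 0.5(69 − 0.5x_Z), which gives 0.75x_Z = 36 ⇒ x_Z = 48.
Then x_W = 69 − 0.5·48 = 45.
Equilibrium price: P = 184 − 93 = 91.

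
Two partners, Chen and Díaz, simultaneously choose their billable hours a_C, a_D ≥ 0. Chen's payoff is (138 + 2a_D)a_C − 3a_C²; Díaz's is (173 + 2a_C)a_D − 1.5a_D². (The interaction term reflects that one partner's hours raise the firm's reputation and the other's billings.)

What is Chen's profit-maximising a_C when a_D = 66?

45

Expanding Chen's payoff: 138a_C + 2a_Da_C − 3a_C².
∂π/∂a_C = 138 + 2a_D − 6a_C = 0, so a_C = 23 + (1/3)a_D.
At a_D = 66: a_C = 23 + (1/3)·66 = 45.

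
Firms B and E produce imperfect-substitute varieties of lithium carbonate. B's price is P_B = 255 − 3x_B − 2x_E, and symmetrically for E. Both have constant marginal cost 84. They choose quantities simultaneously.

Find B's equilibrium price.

148.125

Firm B's profit: π = x_B(255 − 3x_B − 2x_E) − 84x_B.
∂π/∂x_B = 171 − 6x_B − 2x_E = 0 ⇒ x_B = 28.5 − (1/3)x_E.
By symmetry x_E = x_B; substituting into the reaction function, (4/3)x_B = 28.5 and x_B = 21.375.
P_B = 255 − 3·21.375 − 2·21.375 = 148.125.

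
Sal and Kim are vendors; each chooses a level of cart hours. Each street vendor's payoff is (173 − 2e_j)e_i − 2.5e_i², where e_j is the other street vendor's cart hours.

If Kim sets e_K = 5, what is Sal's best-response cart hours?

32.6

Sal's payoff is (173 − 2e_K)e_S − 2.5e_S².
∂π/∂e_S = 173 − 2e_K − 5e_S = 0, so e_S = 34.6 − 0.4e_K.
At e_K = 5: e_S = 34.6 − 0.4·5 = 32.6.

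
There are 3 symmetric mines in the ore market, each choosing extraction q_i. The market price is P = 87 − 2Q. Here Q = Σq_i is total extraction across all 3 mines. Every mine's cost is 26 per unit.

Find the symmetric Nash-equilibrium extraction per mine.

A representative mine's profit is π_i = q_i(87 − 2Q) − 26q_i, with Q = q_i + Σ_{j≠i} q_j.
First-order condition: 61 − 4q_i − 2Σ_{j≠i} q_j = 0.
In a symmetric equilibrium every mine chooses the same q, so Σ_{j≠i} q_j = 2q. The condition becomes 61 − 8q = 0, giving q = 61/8 = 7.625.

7.625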